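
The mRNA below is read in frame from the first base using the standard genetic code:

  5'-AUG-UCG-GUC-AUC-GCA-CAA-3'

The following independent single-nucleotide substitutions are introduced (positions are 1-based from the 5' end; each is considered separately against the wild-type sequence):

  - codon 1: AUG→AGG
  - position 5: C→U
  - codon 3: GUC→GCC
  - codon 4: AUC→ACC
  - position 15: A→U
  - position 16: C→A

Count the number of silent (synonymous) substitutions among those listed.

Codon 1: AUG (Met) → AGG (Arg) — missense.
Codon 2: UCG (Ser) → UUG (Leu) — missense.
Codon 3: GUC (Val) → GCC (Ala) — missense.
Codon 4: AUC (Ile) → ACC (Thr) — missense.
Codon 5: GCA (Ala) → GCU (Ala) — synonymous.
Codon 6: CAA (Gln) → AAA (Lys) — missense.
Synonymous: 1 of 6.

1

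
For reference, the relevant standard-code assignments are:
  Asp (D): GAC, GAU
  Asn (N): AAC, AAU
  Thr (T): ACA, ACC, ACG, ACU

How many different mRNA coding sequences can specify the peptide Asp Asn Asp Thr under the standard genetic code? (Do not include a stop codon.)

Asp: 2 codons.
Asn: 2 codons.
Asp: 2 codons.
Thr: 4 codons.
2 × 2 × 2 × 4 = 32.

32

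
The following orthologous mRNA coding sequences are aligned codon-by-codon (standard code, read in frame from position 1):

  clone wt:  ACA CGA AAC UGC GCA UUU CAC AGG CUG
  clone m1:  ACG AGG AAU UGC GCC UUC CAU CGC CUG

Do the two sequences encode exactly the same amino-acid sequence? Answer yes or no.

yes

Codon 1: ACA Thr / ACG Thr — synonymous.
Codon 2: CGA Arg / AGG Arg — synonymous.
Codon 3: AAC Asn / AAU Asn — synonymous.
Codon 4: UGC Cys / UGC Cys — identical.
Codon 5: GCA Ala / GCC Ala — synonymous.
Codon 6: UUU Phe / UUC Phe — synonymous.
Codon 7: CAC His / CAU His — synonymous.
Codon 8: AGG Arg / CGC Arg — synonymous.
Codon 9: CUG Leu / CUG Leu — identical.
Nonsynonymous differences: 0 → same protein.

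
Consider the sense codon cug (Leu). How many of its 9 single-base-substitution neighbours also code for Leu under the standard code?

Position 1: UUG → 1 synonymous.
Position 2: none → 0 synonymous.
Position 3: CUU, CUC, CUA → 3 synonymous.
Total: 1 + 0 + 3 = 4.

4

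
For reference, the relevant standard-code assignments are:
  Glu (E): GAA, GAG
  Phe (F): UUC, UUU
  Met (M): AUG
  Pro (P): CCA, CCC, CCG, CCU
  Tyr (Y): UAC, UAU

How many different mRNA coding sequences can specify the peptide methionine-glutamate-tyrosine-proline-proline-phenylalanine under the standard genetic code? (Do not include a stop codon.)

128

Met: 1 codon.
Glu: 2 codons.
Tyr: 2 codons.
Pro: 4 codons.
Pro: 4 codons.
Phe: 2 codons.
1 × 2 × 2 × 4 × 4 × 2 = 128.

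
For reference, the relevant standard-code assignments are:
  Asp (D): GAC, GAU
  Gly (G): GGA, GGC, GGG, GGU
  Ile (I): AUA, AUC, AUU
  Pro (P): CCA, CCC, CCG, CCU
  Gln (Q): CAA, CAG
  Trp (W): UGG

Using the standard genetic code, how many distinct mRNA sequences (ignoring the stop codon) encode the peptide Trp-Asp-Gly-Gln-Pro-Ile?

Trp: 1 codon.
Asp: 2 codons.
Gly: 4 codons.
Gln: 2 codons.
Pro: 4 codons.
Ile: 3 codons.
1 × 2 × 4 × 2 × 4 × 3 = 192.

192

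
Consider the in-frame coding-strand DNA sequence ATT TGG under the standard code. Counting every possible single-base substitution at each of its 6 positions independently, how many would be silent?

2

Codon 1 (ATT, Ile): 2 synonymous substitutions.
Codon 2 (TGG, Trp): 0 synonymous substitutions.
Total: 2 + 0 = 2.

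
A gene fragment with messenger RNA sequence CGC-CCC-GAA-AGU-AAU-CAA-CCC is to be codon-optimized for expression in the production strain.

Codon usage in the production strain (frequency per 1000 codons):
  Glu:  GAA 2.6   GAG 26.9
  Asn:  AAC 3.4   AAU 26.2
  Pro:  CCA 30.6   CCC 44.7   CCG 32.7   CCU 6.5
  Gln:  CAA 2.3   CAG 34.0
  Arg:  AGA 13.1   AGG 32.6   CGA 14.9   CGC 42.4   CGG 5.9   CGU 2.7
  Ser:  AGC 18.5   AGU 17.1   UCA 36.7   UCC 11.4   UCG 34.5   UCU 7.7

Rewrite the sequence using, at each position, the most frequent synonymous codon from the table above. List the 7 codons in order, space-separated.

CGC CCC GAG UCA AAU CAG CCC

Codon 1 (Arg): best is CGC at 42.4.
Codon 2 (Pro): best is CCC at 44.7.
Codon 3 (Glu): best is GAG at 26.9.
Codon 4 (Ser): best is UCA at 36.7.
Codon 5 (Asn): best is AAU at 26.2.
Codon 6 (Gln): best is CAG at 34.0.
Codon 7 (Pro): best is CCC at 44.7.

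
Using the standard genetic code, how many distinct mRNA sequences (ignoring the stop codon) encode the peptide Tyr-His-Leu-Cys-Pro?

Tyr: 2 codons.
His: 2 codons.
Leu: 6 codons.
Cys: 2 codons.
Pro: 4 codons.
2 × 2 × 6 × 2 × 4 = 192.

192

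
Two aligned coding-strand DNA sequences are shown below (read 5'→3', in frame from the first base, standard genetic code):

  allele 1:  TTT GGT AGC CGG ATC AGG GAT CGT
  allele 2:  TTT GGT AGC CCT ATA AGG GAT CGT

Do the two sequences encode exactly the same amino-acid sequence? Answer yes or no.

Codon 1: TTT Phe / TTT Phe — identical.
Codon 2: GGT Gly / GGT Gly — identical.
Codon 3: AGC Ser / AGC Ser — identical.
Codon 4: CGG Arg / CCT Pro — nonsynonymous.
Codon 5: ATC Ile / ATA Ile — synonymous.
Codon 6: AGG Arg / AGG Arg — identical.
Codon 7: GAT Asp / GAT Asp — identical.
Codon 8: CGT Arg / CGT Arg — identical.
Nonsynonymous differences: 1 → different protein.

no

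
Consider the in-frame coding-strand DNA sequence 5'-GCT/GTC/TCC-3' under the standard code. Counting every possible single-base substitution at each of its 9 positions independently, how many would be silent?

9

Codon 1 (GCT, Ala): 3 synonymous substitutions.
Codon 2 (GTC, Val): 3 synonymous substitutions.
Codon 3 (TCC, Ser): 3 synonymous substitutions.
Total: 3 + 3 + 3 = 9.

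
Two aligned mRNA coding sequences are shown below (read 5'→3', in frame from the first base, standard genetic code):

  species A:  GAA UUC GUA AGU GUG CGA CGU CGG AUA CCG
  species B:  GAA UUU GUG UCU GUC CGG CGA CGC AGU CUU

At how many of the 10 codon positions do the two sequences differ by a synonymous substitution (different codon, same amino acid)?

7

Codon 1: GAA Glu / GAA Glu — identical.
Codon 2: UUC Phe / UUU Phe — synonymous.
Codon 3: GUA Val / GUG Val — synonymous.
Codon 4: AGU Ser / UCU Ser — synonymous.
Codon 5: GUG Val / GUC Val — synonymous.
Codon 6: CGA Arg / CGG Arg — synonymous.
Codon 7: CGU Arg / CGA Arg — synonymous.
Codon 8: CGG Arg / CGC Arg — synonymous.
Codon 9: AUA Ile / AGU Ser — nonsynonymous.
Codon 10: CCG Pro / CUU Leu — nonsynonymous.
Synonymous differences: 7.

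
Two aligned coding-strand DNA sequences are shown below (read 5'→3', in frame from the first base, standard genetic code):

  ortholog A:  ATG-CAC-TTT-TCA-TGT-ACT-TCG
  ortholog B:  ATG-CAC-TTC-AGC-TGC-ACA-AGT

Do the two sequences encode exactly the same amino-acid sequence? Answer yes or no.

yes

Codon 1: ATG Met / ATG Met — identical.
Codon 2: CAC His / CAC His — identical.
Codon 3: TTT Phe / TTC Phe — synonymous.
Codon 4: TCA Ser / AGC Ser — synonymous.
Codon 5: TGT Cys / TGC Cys — synonymous.
Codon 6: ACT Thr / ACA Thr — synonymous.
Codon 7: TCG Ser / AGT Ser — synonymous.
Nonsynonymous differences: 0 → same protein.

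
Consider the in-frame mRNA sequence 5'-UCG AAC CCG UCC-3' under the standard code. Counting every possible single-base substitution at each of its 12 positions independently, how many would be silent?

10

Codon 1 (UCG, Ser): 3 synonymous substitutions.
Codon 2 (AAC, Asn): 1 synonymous substitution.
Codon 3 (CCG, Pro): 3 synonymous substitutions.
Codon 4 (UCC, Ser): 3 synonymous substitutions.
Total: 3 + 1 + 3 + 3 = 10.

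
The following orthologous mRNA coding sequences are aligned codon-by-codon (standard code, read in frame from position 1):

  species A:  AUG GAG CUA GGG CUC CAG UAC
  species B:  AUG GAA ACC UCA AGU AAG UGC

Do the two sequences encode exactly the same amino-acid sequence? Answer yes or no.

Codon 1: AUG Met / AUG Met — identical.
Codon 2: GAG Glu / GAA Glu — synonymous.
Codon 3: CUA Leu / ACC Thr — nonsynonymous.
Codon 4: GGG Gly / UCA Ser — nonsynonymous.
Codon 5: CUC Leu / AGU Ser — nonsynonymous.
Codon 6: CAG Gln / AAG Lys — nonsynonymous.
Codon 7: UAC Tyr / UGC Cys — nonsynonymous.
Nonsynonymous differences: 5 → different protein.

no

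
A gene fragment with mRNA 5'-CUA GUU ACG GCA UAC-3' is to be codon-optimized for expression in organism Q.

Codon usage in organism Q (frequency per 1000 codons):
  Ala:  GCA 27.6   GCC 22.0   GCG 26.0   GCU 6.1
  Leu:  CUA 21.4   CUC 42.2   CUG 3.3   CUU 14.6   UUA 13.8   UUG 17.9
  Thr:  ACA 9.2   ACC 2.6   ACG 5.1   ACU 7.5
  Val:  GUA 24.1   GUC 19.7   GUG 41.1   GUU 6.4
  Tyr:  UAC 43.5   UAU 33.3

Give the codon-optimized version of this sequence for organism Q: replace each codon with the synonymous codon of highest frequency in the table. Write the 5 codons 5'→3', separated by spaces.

Codon 1 (Leu): best is CUC at 42.2.
Codon 2 (Val): best is GUG at 41.1.
Codon 3 (Thr): best is ACA at 9.2.
Codon 4 (Ala): best is GCA at 27.6.
Codon 5 (Tyr): best is UAC at 43.5.

CUC GUG ACA GCA UAC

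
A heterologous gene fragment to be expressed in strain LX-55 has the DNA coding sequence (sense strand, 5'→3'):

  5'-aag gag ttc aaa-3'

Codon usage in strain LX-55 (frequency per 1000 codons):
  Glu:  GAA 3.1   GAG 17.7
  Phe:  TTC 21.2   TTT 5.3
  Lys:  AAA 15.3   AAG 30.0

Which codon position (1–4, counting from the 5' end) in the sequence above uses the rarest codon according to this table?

4

Codon 1 AAG (Lys): 30.0 per 1000.
Codon 2 GAG (Glu): 17.7 per 1000.
Codon 3 TTC (Phe): 21.2 per 1000.
Codon 4 AAA (Lys): 15.3 per 1000.
Lowest frequency is 15.3 at codon 4.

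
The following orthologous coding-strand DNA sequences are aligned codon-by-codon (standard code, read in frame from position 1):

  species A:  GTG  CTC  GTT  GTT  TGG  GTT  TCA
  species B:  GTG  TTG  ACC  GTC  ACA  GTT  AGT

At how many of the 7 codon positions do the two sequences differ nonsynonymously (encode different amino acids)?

2

Codon 1: GTG Val / GTG Val — identical.
Codon 2: CTC Leu / TTG Leu — synonymous.
Codon 3: GTT Val / ACC Thr — nonsynonymous.
Codon 4: GTT Val / GTC Val — synonymous.
Codon 5: TGG Trp / ACA Thr — nonsynonymous.
Codon 6: GTT Val / GTT Val — identical.
Codon 7: TCA Ser / AGT Ser — synonymous.
Nonsynonymous differences: 2.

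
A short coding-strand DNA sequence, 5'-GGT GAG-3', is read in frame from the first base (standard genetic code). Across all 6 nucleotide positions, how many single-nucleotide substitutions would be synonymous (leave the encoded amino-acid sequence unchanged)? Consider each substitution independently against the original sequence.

4

Codon 1 (GGT, Gly): 3 synonymous substitutions.
Codon 2 (GAG, Glu): 1 synonymous substitution.
Total: 3 + 1 = 4.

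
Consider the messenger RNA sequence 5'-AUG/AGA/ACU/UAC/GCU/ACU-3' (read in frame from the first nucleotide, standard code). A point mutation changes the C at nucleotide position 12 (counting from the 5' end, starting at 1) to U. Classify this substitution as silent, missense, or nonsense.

Position 12 falls in codon 4: UAC → Tyr.
After the substitution the codon is UAU → Tyr.
Both encode Tyr, so the change is synonymous.

silent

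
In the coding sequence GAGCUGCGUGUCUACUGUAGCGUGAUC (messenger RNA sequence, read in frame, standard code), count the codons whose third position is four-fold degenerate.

Codon 1 GAG (Glu): third position 2-fold.
Codon 2 CUG (Leu): third position 4-fold.
Codon 3 CGU (Arg): third position 4-fold.
Codon 4 GUC (Val): third position 4-fold.
Codon 5 UAC (Tyr): third position 2-fold.
Codon 6 UGU (Cys): third position 2-fold.
Codon 7 AGC (Ser): third position 2-fold.
Codon 8 GUG (Val): third position 4-fold.
Codon 9 AUC (Ile): third position 3-fold.
Four-fold degenerate third positions: 4.

4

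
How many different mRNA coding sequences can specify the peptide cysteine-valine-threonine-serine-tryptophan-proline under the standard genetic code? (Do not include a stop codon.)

768

Cys: 2 codons.
Val: 4 codons.
Thr: 4 codons.
Ser: 6 codons.
Trp: 1 codon.
Pro: 4 codons.
2 × 4 × 4 × 6 × 1 × 4 = 768.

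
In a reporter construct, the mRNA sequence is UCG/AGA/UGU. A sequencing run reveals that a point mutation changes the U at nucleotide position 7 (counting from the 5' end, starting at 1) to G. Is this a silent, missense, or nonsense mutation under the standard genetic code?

missense

Position 7 falls in codon 3: UGU → Cys.
After the substitution the codon is GGU → Gly.
Cys ≠ Gly, so this is a missense mutation.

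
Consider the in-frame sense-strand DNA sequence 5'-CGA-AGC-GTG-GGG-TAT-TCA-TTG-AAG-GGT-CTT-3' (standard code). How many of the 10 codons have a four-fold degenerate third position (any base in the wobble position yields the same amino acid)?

Codon 1 CGA (Arg): third position 4-fold.
Codon 2 AGC (Ser): third position 2-fold.
Codon 3 GTG (Val): third position 4-fold.
Codon 4 GGG (Gly): third position 4-fold.
Codon 5 TAT (Tyr): third position 2-fold.
Codon 6 TCA (Ser): third position 4-fold.
Codon 7 TTG (Leu): third position 2-fold.
Codon 8 AAG (Lys): third position 2-fold.
Codon 9 GGT (Gly): third position 4-fold.
Codon 10 CTT (Leu): third position 4-fold.
Four-fold degenerate third positions: 6.

6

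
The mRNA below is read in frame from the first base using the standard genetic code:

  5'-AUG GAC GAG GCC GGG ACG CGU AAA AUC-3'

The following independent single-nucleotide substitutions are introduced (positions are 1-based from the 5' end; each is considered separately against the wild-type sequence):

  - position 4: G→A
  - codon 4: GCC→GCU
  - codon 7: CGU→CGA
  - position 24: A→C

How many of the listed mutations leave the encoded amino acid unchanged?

2

Codon 2: GAC (Asp) → AAC (Asn) — missense.
Codon 4: GCC (Ala) → GCU (Ala) — synonymous.
Codon 7: CGU (Arg) → CGA (Arg) — synonymous.
Codon 8: AAA (Lys) → AAC (Asn) — missense.
Synonymous: 2 of 4.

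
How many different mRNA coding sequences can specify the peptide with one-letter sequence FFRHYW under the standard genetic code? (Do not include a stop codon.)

Phe: 2 codons.
Phe: 2 codons.
Arg: 6 codons.
His: 2 codons.
Tyr: 2 codons.
Trp: 1 codon.
2 × 2 × 6 × 2 × 2 × 1 = 96.

96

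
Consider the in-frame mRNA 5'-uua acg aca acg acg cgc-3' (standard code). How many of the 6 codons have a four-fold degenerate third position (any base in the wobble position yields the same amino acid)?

5

Codon 1 UUA (Leu): third position 2-fold.
Codon 2 ACG (Thr): third position 4-fold.
Codon 3 ACA (Thr): third position 4-fold.
Codon 4 ACG (Thr): third position 4-fold.
Codon 5 ACG (Thr): third position 4-fold.
Codon 6 CGC (Arg): third position 4-fold.
Four-fold degenerate third positions: 5.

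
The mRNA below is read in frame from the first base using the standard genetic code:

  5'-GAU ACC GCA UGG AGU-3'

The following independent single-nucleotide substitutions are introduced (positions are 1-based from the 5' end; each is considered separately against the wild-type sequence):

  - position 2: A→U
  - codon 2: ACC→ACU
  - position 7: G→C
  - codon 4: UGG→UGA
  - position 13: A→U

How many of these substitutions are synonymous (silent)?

Codon 1: GAU (Asp) → GUU (Val) — missense.
Codon 2: ACC (Thr) → ACU (Thr) — synonymous.
Codon 3: GCA (Ala) → CCA (Pro) — missense.
Codon 4: UGG (Trp) → UGA (Stop) — nonsense.
Codon 5: AGU (Ser) → UGU (Cys) — missense.
Synonymous: 1 of 5.

1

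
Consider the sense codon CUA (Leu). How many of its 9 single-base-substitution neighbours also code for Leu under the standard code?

4

Position 1: UUA → 1 synonymous.
Position 2: none → 0 synonymous.
Position 3: CUU, CUC, CUG → 3 synonymous.
Total: 1 + 0 + 3 = 4.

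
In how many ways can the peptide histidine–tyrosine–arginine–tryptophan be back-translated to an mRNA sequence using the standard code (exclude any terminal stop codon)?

24

His: 2 codons.
Tyr: 2 codons.
Arg: 6 codons.
Trp: 1 codon.
2 × 2 × 6 × 1 = 24.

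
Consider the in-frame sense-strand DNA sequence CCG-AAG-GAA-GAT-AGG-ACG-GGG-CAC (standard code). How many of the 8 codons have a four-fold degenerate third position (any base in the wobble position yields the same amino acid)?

3

Codon 1 CCG (Pro): third position 4-fold.
Codon 2 AAG (Lys): third position 2-fold.
Codon 3 GAA (Glu): third position 2-fold.
Codon 4 GAT (Asp): third position 2-fold.
Codon 5 AGG (Arg): third position 2-fold.
Codon 6 ACG (Thr): third position 4-fold.
Codon 7 GGG (Gly): third position 4-fold.
Codon 8 CAC (His): third position 2-fold.
Four-fold degenerate third positions: 3.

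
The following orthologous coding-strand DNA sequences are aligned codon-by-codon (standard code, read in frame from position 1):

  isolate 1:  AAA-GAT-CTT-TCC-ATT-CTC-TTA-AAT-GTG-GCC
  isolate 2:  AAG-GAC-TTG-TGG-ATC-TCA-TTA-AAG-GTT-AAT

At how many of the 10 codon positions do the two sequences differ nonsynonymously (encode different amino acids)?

4

Codon 1: AAA Lys / AAG Lys — synonymous.
Codon 2: GAT Asp / GAC Asp — synonymous.
Codon 3: CTT Leu / TTG Leu — synonymous.
Codon 4: TCC Ser / TGG Trp — nonsynonymous.
Codon 5: ATT Ile / ATC Ile — synonymous.
Codon 6: CTC Leu / TCA Ser — nonsynonymous.
Codon 7: TTA Leu / TTA Leu — identical.
Codon 8: AAT Asn / AAG Lys — nonsynonymous.
Codon 9: GTG Val / GTT Val — synonymous.
Codon 10: GCC Ala / AAT Asn — nonsynonymous.
Nonsynonymous differences: 4.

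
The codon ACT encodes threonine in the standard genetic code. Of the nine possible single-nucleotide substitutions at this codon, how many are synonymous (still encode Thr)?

Position 1: none → 0 synonymous.
Position 2: none → 0 synonymous.
Position 3: ACC, ACA, ACG → 3 synonymous.
Total: 0 + 0 + 3 = 3.

3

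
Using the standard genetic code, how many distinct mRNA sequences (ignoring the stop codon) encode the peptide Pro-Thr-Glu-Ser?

Pro: 4 codons.
Thr: 4 codons.
Glu: 2 codons.
Ser: 6 codons.
4 × 4 × 2 × 6 = 192.

192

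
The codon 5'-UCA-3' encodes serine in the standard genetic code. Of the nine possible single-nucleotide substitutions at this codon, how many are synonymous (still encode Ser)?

Position 1: none → 0 synonymous.
Position 2: none → 0 synonymous.
Position 3: UCU, UCC, UCG → 3 synonymous.
Total: 0 + 0 + 3 = 3.

3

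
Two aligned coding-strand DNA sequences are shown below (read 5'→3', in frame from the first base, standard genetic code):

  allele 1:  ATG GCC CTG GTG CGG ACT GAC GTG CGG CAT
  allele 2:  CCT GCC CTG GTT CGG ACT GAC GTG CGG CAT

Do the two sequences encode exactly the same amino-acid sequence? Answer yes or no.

no

Codon 1: ATG Met / CCT Pro — nonsynonymous.
Codon 2: GCC Ala / GCC Ala — identical.
Codon 3: CTG Leu / CTG Leu — identical.
Codon 4: GTG Val / GTT Val — synonymous.
Codon 5: CGG Arg / CGG Arg — identical.
Codon 6: ACT Thr / ACT Thr — identical.
Codon 7: GAC Asp / GAC Asp — identical.
Codon 8: GTG Val / GTG Val — identical.
Codon 9: CGG Arg / CGG Arg — identical.
Codon 10: CAT His / CAT His — identical.
Nonsynonymous differences: 1 → different protein.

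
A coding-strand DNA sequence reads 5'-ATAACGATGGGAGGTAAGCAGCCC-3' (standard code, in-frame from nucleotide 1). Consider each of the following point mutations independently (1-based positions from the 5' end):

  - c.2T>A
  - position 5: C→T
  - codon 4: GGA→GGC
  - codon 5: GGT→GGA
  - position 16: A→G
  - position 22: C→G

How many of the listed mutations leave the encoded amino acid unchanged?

Codon 1: ATA (Ile) → AAA (Lys) — missense.
Codon 2: ACG (Thr) → ATG (Met) — missense.
Codon 4: GGA (Gly) → GGC (Gly) — synonymous.
Codon 5: GGT (Gly) → GGA (Gly) — synonymous.
Codon 6: AAG (Lys) → GAG (Glu) — missense.
Codon 8: CCC (Pro) → GCC (Ala) — missense.
Synonymous: 2 of 6.

2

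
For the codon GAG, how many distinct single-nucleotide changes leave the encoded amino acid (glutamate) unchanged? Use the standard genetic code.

Position 1: none → 0 synonymous.
Position 2: none → 0 synonymous.
Position 3: GAA → 1 synonymous.
Total: 0 + 0 + 1 = 1.

1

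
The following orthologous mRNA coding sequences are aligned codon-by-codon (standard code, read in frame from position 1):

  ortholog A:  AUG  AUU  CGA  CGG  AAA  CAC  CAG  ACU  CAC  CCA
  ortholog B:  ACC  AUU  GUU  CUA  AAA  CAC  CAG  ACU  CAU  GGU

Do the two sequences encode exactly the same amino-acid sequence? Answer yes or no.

no

Codon 1: AUG Met / ACC Thr — nonsynonymous.
Codon 2: AUU Ile / AUU Ile — identical.
Codon 3: CGA Arg / GUU Val — nonsynonymous.
Codon 4: CGG Arg / CUA Leu — nonsynonymous.
Codon 5: AAA Lys / AAA Lys — identical.
Codon 6: CAC His / CAC His — identical.
Codon 7: CAG Gln / CAG Gln — identical.
Codon 8: ACU Thr / ACU Thr — identical.
Codon 9: CAC His / CAU His — synonymous.
Codon 10: CCA Pro / GGU Gly — nonsynonymous.
Nonsynonymous differences: 4 → different protein.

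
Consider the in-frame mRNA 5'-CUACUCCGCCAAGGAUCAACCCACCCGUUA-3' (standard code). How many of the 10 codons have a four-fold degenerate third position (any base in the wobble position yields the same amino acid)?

Codon 1 CUA (Leu): third position 4-fold.
Codon 2 CUC (Leu): third position 4-fold.
Codon 3 CGC (Arg): third position 4-fold.
Codon 4 CAA (Gln): third position 2-fold.
Codon 5 GGA (Gly): third position 4-fold.
Codon 6 UCA (Ser): third position 4-fold.
Codon 7 ACC (Thr): third position 4-fold.
Codon 8 CAC (His): third position 2-fold.
Codon 9 CCG (Pro): third position 4-fold.
Codon 10 UUA (Leu): third position 2-fold.
Four-fold degenerate third positions: 7.

7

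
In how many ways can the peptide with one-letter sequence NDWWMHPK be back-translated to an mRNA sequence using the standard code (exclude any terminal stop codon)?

64

Asn: 2 codons.
Asp: 2 codons.
Trp: 1 codon.
Trp: 1 codon.
Met: 1 codon.
His: 2 codons.
Pro: 4 codons.
Lys: 2 codons.
2 × 2 × 1 × 1 × 1 × 2 × 4 × 2 = 64.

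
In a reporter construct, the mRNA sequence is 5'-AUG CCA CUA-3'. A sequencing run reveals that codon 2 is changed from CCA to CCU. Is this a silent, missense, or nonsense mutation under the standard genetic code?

silent

Position 6 falls in codon 2: CCA → Pro.
After the substitution the codon is CCU → Pro.
Both encode Pro, so the change is synonymous.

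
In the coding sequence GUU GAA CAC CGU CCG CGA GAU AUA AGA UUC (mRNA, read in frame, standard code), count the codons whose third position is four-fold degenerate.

4

Codon 1 GUU (Val): third position 4-fold.
Codon 2 GAA (Glu): third position 2-fold.
Codon 3 CAC (His): third position 2-fold.
Codon 4 CGU (Arg): third position 4-fold.
Codon 5 CCG (Pro): third position 4-fold.
Codon 6 CGA (Arg): third position 4-fold.
Codon 7 GAU (Asp): third position 2-fold.
Codon 8 AUA (Ile): third position 3-fold.
Codon 9 AGA (Arg): third position 2-fold.
Codon 10 UUC (Phe): third position 2-fold.
Four-fold degenerate third positions: 4.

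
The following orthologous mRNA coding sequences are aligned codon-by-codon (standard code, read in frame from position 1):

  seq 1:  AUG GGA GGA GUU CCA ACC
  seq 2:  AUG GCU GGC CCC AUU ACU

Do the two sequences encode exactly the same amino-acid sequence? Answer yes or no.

Codon 1: AUG Met / AUG Met — identical.
Codon 2: GGA Gly / GCU Ala — nonsynonymous.
Codon 3: GGA Gly / GGC Gly — synonymous.
Codon 4: GUU Val / CCC Pro — nonsynonymous.
Codon 5: CCA Pro / AUU Ile — nonsynonymous.
Codon 6: ACC Thr / ACU Thr — synonymous.
Nonsynonymous differences: 3 → different protein.

no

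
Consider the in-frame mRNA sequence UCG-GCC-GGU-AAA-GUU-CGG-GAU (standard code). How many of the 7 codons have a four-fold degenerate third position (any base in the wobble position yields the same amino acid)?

Codon 1 UCG (Ser): third position 4-fold.
Codon 2 GCC (Ala): third position 4-fold.
Codon 3 GGU (Gly): third position 4-fold.
Codon 4 AAA (Lys): third position 2-fold.
Codon 5 GUU (Val): third position 4-fold.
Codon 6 CGG (Arg): third position 4-fold.
Codon 7 GAU (Asp): third position 2-fold.
Four-fold degenerate third positions: 5.

5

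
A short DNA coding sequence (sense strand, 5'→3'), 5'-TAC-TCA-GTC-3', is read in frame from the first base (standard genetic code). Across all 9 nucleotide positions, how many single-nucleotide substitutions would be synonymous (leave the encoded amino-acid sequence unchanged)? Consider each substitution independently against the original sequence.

7

Codon 1 (TAC, Tyr): 1 synonymous substitution.
Codon 2 (TCA, Ser): 3 synonymous substitutions.
Codon 3 (GTC, Val): 3 synonymous substitutions.
Total: 1 + 3 + 3 = 7.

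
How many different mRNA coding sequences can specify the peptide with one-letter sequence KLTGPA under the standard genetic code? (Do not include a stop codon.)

Lys: 2 codons.
Leu: 6 codons.
Thr: 4 codons.
Gly: 4 codons.
Pro: 4 codons.
Ala: 4 codons.
2 × 6 × 4 × 4 × 4 × 4 = 3072.

3072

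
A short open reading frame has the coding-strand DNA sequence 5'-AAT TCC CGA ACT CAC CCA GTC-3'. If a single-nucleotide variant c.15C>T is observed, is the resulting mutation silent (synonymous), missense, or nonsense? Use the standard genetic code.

silent

Position 15 falls in codon 5: CAC → His.
After the substitution the codon is CAT → His.
Both encode His, so the change is synonymous.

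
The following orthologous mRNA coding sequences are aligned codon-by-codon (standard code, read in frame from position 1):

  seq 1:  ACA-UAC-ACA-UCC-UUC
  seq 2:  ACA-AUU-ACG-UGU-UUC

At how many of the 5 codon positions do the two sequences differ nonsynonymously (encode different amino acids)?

2

Codon 1: ACA Thr / ACA Thr — identical.
Codon 2: UAC Tyr / AUU Ile — nonsynonymous.
Codon 3: ACA Thr / ACG Thr — synonymous.
Codon 4: UCC Ser / UGU Cys — nonsynonymous.
Codon 5: UUC Phe / UUC Phe — identical.
Nonsynonymous differences: 2.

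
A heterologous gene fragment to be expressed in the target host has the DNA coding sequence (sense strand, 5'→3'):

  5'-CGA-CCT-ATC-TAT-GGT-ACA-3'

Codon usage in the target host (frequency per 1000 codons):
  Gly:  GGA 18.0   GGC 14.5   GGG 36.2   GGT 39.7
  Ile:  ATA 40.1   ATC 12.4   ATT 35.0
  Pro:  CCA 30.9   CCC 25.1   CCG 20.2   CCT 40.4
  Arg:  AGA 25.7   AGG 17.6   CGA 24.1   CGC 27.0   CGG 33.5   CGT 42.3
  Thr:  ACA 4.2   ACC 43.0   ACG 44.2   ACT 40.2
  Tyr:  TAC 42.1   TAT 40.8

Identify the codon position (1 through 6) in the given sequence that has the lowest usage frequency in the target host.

6

Codon 1 CGA (Arg): 24.1 per 1000.
Codon 2 CCT (Pro): 40.4 per 1000.
Codon 3 ATC (Ile): 12.4 per 1000.
Codon 4 TAT (Tyr): 40.8 per 1000.
Codon 5 GGT (Gly): 39.7 per 1000.
Codon 6 ACA (Thr): 4.2 per 1000.
Lowest frequency is 4.2 at codon 6.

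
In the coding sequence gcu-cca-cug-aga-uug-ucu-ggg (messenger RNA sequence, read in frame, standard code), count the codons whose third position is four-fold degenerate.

5

Codon 1 GCU (Ala): third position 4-fold.
Codon 2 CCA (Pro): third position 4-fold.
Codon 3 CUG (Leu): third position 4-fold.
Codon 4 AGA (Arg): third position 2-fold.
Codon 5 UUG (Leu): third position 2-fold.
Codon 6 UCU (Ser): third position 4-fold.
Codon 7 GGG (Gly): third position 4-fold.
Four-fold degenerate third positions: 5.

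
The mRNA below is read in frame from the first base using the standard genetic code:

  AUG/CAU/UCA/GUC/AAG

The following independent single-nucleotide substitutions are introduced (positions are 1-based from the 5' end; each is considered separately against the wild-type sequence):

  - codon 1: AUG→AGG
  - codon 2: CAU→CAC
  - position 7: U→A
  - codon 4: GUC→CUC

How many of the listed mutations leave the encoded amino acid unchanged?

1

Codon 1: AUG (Met) → AGG (Arg) — missense.
Codon 2: CAU (His) → CAC (His) — synonymous.
Codon 3: UCA (Ser) → ACA (Thr) — missense.
Codon 4: GUC (Val) → CUC (Leu) — missense.
Synonymous: 1 of 4.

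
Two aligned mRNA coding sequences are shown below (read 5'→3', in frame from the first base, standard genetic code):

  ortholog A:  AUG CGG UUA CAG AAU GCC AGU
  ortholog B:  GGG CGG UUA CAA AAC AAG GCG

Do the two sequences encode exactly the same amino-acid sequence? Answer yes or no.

no

Codon 1: AUG Met / GGG Gly — nonsynonymous.
Codon 2: CGG Arg / CGG Arg — identical.
Codon 3: UUA Leu / UUA Leu — identical.
Codon 4: CAG Gln / CAA Gln — synonymous.
Codon 5: AAU Asn / AAC Asn — synonymous.
Codon 6: GCC Ala / AAG Lys — nonsynonymous.
Codon 7: AGU Ser / GCG Ala — nonsynonymous.
Nonsynonymous differences: 3 → different protein.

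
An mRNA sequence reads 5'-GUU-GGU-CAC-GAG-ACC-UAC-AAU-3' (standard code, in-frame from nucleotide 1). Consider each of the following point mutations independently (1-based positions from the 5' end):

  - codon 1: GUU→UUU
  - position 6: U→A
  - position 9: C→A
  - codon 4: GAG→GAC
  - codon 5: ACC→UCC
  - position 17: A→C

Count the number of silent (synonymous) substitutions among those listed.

1

Codon 1: GUU (Val) → UUU (Phe) — missense.
Codon 2: GGU (Gly) → GGA (Gly) — synonymous.
Codon 3: CAC (His) → CAA (Gln) — missense.
Codon 4: GAG (Glu) → GAC (Asp) — missense.
Codon 5: ACC (Thr) → UCC (Ser) — missense.
Codon 6: UAC (Tyr) → UCC (Ser) — missense.
Synonymous: 1 of 6.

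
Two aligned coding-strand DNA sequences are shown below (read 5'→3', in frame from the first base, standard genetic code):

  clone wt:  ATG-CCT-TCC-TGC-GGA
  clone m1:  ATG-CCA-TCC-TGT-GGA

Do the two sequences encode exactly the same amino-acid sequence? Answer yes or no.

yes

Codon 1: ATG Met / ATG Met — identical.
Codon 2: CCT Pro / CCA Pro — synonymous.
Codon 3: TCC Ser / TCC Ser — identical.
Codon 4: TGC Cys / TGT Cys — synonymous.
Codon 5: GGA Gly / GGA Gly — identical.
Nonsynonymous differences: 0 → same protein.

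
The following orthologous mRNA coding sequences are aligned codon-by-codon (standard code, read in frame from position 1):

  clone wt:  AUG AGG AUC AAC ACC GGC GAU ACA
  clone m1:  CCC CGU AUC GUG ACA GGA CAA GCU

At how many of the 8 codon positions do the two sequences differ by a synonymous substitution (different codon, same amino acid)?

3

Codon 1: AUG Met / CCC Pro — nonsynonymous.
Codon 2: AGG Arg / CGU Arg — synonymous.
Codon 3: AUC Ile / AUC Ile — identical.
Codon 4: AAC Asn / GUG Val — nonsynonymous.
Codon 5: ACC Thr / ACA Thr — synonymous.
Codon 6: GGC Gly / GGA Gly — synonymous.
Codon 7: GAU Asp / CAA Gln — nonsynonymous.
Codon 8: ACA Thr / GCU Ala — nonsynonymous.
Synonymous differences: 3.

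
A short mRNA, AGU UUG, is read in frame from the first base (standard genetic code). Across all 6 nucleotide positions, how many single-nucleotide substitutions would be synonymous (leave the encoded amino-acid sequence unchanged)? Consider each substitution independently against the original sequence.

Codon 1 (AGU, Ser): 1 synonymous substitution.
Codon 2 (UUG, Leu): 2 synonymous substitutions.
Total: 1 + 2 = 3.

3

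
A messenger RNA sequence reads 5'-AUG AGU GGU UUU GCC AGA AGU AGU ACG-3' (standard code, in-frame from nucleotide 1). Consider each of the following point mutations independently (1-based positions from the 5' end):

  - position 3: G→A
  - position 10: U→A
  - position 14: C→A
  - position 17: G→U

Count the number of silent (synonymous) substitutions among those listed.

Codon 1: AUG (Met) → AUA (Ile) — missense.
Codon 4: UUU (Phe) → AUU (Ile) — missense.
Codon 5: GCC (Ala) → GAC (Asp) — missense.
Codon 6: AGA (Arg) → AUA (Ile) — missense.
Synonymous: 0 of 4.

0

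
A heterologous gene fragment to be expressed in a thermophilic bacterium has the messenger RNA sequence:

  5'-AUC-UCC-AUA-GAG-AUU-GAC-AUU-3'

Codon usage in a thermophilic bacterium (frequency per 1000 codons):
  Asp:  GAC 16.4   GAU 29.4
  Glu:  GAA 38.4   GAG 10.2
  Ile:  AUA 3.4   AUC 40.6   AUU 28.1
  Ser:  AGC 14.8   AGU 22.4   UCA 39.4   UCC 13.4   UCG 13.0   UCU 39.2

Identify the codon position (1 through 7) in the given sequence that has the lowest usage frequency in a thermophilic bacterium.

Codon 1 AUC (Ile): 40.6 per 1000.
Codon 2 UCC (Ser): 13.4 per 1000.
Codon 3 AUA (Ile): 3.4 per 1000.
Codon 4 GAG (Glu): 10.2 per 1000.
Codon 5 AUU (Ile): 28.1 per 1000.
Codon 6 GAC (Asp): 16.4 per 1000.
Codon 7 AUU (Ile): 28.1 per 1000.
Lowest frequency is 3.4 at codon 3.

3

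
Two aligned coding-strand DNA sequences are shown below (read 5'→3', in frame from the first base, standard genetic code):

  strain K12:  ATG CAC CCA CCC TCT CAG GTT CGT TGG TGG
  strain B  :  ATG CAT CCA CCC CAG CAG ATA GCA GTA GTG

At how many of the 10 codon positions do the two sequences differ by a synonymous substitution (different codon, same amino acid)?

1

Codon 1: ATG Met / ATG Met — identical.
Codon 2: CAC His / CAT His — synonymous.
Codon 3: CCA Pro / CCA Pro — identical.
Codon 4: CCC Pro / CCC Pro — identical.
Codon 5: TCT Ser / CAG Gln — nonsynonymous.
Codon 6: CAG Gln / CAG Gln — identical.
Codon 7: GTT Val / ATA Ile — nonsynonymous.
Codon 8: CGT Arg / GCA Ala — nonsynonymous.
Codon 9: TGG Trp / GTA Val — nonsynonymous.
Codon 10: TGG Trp / GTG Val — nonsynonymous.
Synonymous differences: 1.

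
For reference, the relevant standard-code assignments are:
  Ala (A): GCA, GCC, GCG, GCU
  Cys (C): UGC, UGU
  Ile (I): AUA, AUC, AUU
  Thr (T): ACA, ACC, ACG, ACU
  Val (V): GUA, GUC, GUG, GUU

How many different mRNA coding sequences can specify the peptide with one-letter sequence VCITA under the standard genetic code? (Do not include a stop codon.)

Val: 4 codons.
Cys: 2 codons.
Ile: 3 codons.
Thr: 4 codons.
Ala: 4 codons.
4 × 2 × 3 × 4 × 4 = 384.

384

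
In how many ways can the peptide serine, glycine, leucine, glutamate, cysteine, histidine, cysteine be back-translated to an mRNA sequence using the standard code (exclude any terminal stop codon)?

Ser: 6 codons.
Gly: 4 codons.
Leu: 6 codons.
Glu: 2 codons.
Cys: 2 codons.
His: 2 codons.
Cys: 2 codons.
6 × 4 × 6 × 2 × 2 × 2 × 2 = 2304.

2304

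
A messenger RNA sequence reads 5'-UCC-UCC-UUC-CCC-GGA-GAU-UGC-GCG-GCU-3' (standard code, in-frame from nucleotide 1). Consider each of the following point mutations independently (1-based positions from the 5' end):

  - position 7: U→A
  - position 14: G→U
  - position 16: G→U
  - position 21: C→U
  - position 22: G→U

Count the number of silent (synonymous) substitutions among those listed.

Codon 3: UUC (Phe) → AUC (Ile) — missense.
Codon 5: GGA (Gly) → GUA (Val) — missense.
Codon 6: GAU (Asp) → UAU (Tyr) — missense.
Codon 7: UGC (Cys) → UGU (Cys) — synonymous.
Codon 8: GCG (Ala) → UCG (Ser) — missense.
Synonymous: 1 of 5.

1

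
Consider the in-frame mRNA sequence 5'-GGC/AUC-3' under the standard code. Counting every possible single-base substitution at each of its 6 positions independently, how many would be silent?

5

Codon 1 (GGC, Gly): 3 synonymous substitutions.
Codon 2 (AUC, Ile): 2 synonymous substitutions.
Total: 3 + 2 = 5.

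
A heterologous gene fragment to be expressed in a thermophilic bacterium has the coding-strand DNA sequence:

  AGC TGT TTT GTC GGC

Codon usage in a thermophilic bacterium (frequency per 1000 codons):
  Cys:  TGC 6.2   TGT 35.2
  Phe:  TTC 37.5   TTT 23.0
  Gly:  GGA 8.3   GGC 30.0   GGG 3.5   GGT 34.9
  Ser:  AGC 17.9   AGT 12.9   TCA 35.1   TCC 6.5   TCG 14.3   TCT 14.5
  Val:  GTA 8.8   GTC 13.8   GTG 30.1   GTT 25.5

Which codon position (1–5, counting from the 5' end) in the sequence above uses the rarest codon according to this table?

4

Codon 1 AGC (Ser): 17.9 per 1000.
Codon 2 TGT (Cys): 35.2 per 1000.
Codon 3 TTT (Phe): 23.0 per 1000.
Codon 4 GTC (Val): 13.8 per 1000.
Codon 5 GGC (Gly): 30.0 per 1000.
Lowest frequency is 13.8 at codon 4.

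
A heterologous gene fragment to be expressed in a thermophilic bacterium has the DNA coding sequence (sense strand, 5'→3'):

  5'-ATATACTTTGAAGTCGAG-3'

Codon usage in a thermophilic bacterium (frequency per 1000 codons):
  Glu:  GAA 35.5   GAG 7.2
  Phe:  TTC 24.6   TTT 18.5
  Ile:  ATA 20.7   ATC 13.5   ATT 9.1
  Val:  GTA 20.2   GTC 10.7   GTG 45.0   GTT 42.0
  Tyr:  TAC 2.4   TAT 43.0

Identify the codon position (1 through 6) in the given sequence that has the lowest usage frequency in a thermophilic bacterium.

2

Codon 1 ATA (Ile): 20.7 per 1000.
Codon 2 TAC (Tyr): 2.4 per 1000.
Codon 3 TTT (Phe): 18.5 per 1000.
Codon 4 GAA (Glu): 35.5 per 1000.
Codon 5 GTC (Val): 10.7 per 1000.
Codon 6 GAG (Glu): 7.2 per 1000.
Lowest frequency is 2.4 at codon 2.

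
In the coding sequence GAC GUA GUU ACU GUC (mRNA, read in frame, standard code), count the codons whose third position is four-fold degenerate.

Codon 1 GAC (Asp): third position 2-fold.
Codon 2 GUA (Val): third position 4-fold.
Codon 3 GUU (Val): third position 4-fold.
Codon 4 ACU (Thr): third position 4-fold.
Codon 5 GUC (Val): third position 4-fold.
Four-fold degenerate third positions: 4.

4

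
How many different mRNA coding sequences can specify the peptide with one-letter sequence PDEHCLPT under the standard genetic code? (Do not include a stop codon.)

6144

Pro: 4 codons.
Asp: 2 codons.
Glu: 2 codons.
His: 2 codons.
Cys: 2 codons.
Leu: 6 codons.
Pro: 4 codons.
Thr: 4 codons.
4 × 2 × 2 × 2 × 2 × 6 × 4 × 4 = 6144.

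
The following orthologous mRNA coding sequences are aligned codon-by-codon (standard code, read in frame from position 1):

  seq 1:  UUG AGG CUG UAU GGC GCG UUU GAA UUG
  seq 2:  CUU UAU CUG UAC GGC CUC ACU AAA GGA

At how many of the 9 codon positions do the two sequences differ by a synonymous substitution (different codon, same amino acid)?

Codon 1: UUG Leu / CUU Leu — synonymous.
Codon 2: AGG Arg / UAU Tyr — nonsynonymous.
Codon 3: CUG Leu / CUG Leu — identical.
Codon 4: UAU Tyr / UAC Tyr — synonymous.
Codon 5: GGC Gly / GGC Gly — identical.
Codon 6: GCG Ala / CUC Leu — nonsynonymous.
Codon 7: UUU Phe / ACU Thr — nonsynonymous.
Codon 8: GAA Glu / AAA Lys — nonsynonymous.
Codon 9: UUG Leu / GGA Gly — nonsynonymous.
Synonymous differences: 2.

2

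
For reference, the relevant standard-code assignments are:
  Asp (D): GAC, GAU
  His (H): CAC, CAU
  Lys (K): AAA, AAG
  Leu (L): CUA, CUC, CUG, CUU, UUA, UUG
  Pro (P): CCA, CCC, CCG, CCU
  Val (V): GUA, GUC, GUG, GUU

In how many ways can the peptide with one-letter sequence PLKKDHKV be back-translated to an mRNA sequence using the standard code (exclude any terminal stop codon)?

3072

Pro: 4 codons.
Leu: 6 codons.
Lys: 2 codons.
Lys: 2 codons.
Asp: 2 codons.
His: 2 codons.
Lys: 2 codons.
Val: 4 codons.
4 × 6 × 2 × 2 × 2 × 2 × 2 × 4 = 3072.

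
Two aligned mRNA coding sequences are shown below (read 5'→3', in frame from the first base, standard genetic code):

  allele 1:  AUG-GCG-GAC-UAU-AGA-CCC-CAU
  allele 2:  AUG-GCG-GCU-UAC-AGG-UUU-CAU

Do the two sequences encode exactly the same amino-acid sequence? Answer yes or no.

no

Codon 1: AUG Met / AUG Met — identical.
Codon 2: GCG Ala / GCG Ala — identical.
Codon 3: GAC Asp / GCU Ala — nonsynonymous.
Codon 4: UAU Tyr / UAC Tyr — synonymous.
Codon 5: AGA Arg / AGG Arg — synonymous.
Codon 6: CCC Pro / UUU Phe — nonsynonymous.
Codon 7: CAU His / CAU His — identical.
Nonsynonymous differences: 2 → different protein.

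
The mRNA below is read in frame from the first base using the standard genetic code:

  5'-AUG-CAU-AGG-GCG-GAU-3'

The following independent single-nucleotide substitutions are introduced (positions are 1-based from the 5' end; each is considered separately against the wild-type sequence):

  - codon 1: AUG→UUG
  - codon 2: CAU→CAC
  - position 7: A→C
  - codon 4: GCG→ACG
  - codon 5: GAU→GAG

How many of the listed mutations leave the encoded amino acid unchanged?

Codon 1: AUG (Met) → UUG (Leu) — missense.
Codon 2: CAU (His) → CAC (His) — synonymous.
Codon 3: AGG (Arg) → CGG (Arg) — synonymous.
Codon 4: GCG (Ala) → ACG (Thr) — missense.
Codon 5: GAU (Asp) → GAG (Glu) — missense.
Synonymous: 2 of 5.

2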